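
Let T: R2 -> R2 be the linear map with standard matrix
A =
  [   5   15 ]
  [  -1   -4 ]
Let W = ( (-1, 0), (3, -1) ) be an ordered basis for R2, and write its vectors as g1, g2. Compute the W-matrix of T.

Let P have columns g1, g2. Then [T]_W = P^(-1) A P.
Here det P = 1, so P^(-1) is integer; computing A P first and then P^(-1)(A P) gives [[2, -3], [-1, -1]].

[[2, -3], [-1, -1]]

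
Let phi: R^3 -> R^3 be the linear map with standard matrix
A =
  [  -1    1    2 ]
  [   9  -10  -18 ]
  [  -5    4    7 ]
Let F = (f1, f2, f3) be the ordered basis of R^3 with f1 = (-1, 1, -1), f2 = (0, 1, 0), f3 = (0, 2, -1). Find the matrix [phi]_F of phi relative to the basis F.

The j-th column of [phi]_F is [phi(fj)]_F.
phi(f1) = A f1 = (0, -1, 2) = 0·f1 + 3f2 - 2f3, so column 1 is (0, 3, -2).
Repeating for f2, f3 and assembling the columns gives [[0, -1, 0], [3, -3, 0], [-2, -3, -1]].

[[0, -1, 0], [3, -3, 0], [-2, -3, -1]]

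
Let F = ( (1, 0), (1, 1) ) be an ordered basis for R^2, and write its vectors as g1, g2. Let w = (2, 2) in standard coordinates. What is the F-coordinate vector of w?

(0, 2)

Write w = c_1 g1 + c_2 g2 and solve for the c_i.
System: c_1 + c_2 = 2, 0c_1 + c_2 = 2; solving gives c_1 = 0, c_2 = 2.
Check: 0·g1 + 2g2 = (2, 2).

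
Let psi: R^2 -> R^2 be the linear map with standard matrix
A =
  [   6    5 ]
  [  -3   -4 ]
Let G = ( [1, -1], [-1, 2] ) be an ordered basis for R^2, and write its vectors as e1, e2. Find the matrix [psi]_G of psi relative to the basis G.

Let P have columns e1, e2. Then [psi]_G = P^(-1) A P.
Here det P = 1, so P^(-1) is integer; computing A P first and then P^(-1)(A P) gives [[3, 3], [2, -1]].

[[3, 3], [2, -1]]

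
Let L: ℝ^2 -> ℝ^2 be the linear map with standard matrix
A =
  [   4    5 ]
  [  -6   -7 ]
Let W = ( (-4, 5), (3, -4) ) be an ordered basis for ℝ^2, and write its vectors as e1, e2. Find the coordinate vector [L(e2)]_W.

Compute L(e2) = A e2 = (-8, 10) in standard coordinates.
Then write this in W-coordinates: solve for y in y_1 e1 + y_2 e2 = (-8, 10).
This gives y = (2, 0), which is column 2 of [L]_W.

(2, 0)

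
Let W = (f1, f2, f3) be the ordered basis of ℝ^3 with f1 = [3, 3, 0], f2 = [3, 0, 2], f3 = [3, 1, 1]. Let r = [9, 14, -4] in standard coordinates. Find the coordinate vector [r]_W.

[r]_W is the unique c with M c = r, where M has columns f1, ..., f3.
Row-reducing the augmented matrix [M | r] gives c = (4, -3, 2).
Check: 4f1 - 3f2 + 2f3 = [9, 14, -4].

[4, -3, 2]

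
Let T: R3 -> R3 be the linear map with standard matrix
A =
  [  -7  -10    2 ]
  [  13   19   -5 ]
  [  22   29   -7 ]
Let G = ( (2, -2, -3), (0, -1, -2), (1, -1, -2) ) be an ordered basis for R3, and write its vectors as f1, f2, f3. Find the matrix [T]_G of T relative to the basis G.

The j-th column of [T]_G is [T(fj)]_G.
T(f1) = A f1 = (0, 3, 7) = f1 - 3f2 - 2f3, so column 1 is (1, -3, -2).
Repeating for f2, f3 and assembling the columns gives [[1, 3, -1], [-3, 3, -3], [-2, 0, 1]].

[[1, 3, -1], [-3, 3, -3], [-2, 0, 1]]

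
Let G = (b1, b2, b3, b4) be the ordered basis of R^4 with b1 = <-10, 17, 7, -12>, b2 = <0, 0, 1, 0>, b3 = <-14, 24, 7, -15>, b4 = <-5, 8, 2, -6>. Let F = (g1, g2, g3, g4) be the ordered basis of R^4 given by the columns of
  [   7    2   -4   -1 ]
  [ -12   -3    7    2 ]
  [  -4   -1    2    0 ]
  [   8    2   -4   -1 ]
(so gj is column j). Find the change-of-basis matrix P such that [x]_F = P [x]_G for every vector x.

[[-2, 0, -1, -1], [1, 1, -1, -2], [0, 1, 1, -2], [-2, -2, 1, 2]]

Column j of P is [bj]_F, since P maps G-coordinates to F-coordinates.
Expressing b1 in F: b1 = -2g1 + g2 + 0·g3 - 2g4, so column 1 of P is <-2, 1, 0, -2>.
Doing the same for each bj gives P = [[-2, 0, -1, -1], [1, 1, -1, -2], [0, 1, 1, -2], [-2, -2, 1, 2]].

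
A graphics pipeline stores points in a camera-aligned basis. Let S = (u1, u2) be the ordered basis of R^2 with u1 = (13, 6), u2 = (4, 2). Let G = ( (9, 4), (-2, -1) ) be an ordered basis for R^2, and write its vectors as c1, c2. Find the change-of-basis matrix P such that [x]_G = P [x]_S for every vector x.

Column j of P is [uj]_G, since P maps S-coordinates to G-coordinates.
Expressing u1 in G: u1 = c1 - 2c2, so column 1 of P is (1, -2).
Doing the same for each uj gives P = [[1, 0], [-2, -2]].

[[1, 0], [-2, -2]]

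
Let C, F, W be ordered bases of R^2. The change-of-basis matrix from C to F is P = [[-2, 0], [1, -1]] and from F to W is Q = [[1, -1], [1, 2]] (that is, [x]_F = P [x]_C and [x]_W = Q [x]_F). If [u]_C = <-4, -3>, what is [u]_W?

<9, 6>

First [u]_F = P [u]_C = <8, -1>.
Then [u]_W = Q [u]_F = <9, 6>.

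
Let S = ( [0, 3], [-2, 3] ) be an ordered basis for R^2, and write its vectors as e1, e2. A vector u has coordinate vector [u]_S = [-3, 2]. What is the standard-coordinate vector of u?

[-4, -3]

The coordinates say u = -3e1 + 2e2; adding the scaled basis vectors gives [-4, -3].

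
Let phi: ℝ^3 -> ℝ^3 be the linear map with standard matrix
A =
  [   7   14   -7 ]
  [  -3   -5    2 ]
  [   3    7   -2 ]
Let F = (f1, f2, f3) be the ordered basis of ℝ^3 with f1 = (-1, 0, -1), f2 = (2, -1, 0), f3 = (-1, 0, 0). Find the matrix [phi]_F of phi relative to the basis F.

[[1, 1, 3], [-1, 1, -3], [-3, 1, -2]]

With P the matrix whose columns are f1, ..., f3, [phi]_F = P^(-1) A P.
Column by column: phi(f1) = A f1 = (0, 1, -1); its F-coordinates (1, -1, -3) give column 1.
Continuing for each basis vector yields [phi]_F = [[1, 1, 3], [-1, 1, -3], [-3, 1, -2]].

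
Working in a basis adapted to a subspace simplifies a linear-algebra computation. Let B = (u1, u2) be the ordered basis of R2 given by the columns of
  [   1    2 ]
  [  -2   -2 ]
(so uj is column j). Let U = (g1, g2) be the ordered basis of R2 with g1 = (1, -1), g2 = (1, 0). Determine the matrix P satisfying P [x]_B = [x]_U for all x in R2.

Column j of P is [uj]_U, since P maps B-coordinates to U-coordinates.
Expressing u1 in U: u1 = 2g1 - g2, so column 1 of P is (2, -1).
Doing the same for each uj gives P = [[2, 2], [-1, 0]].

[[2, 2], [-1, 0]]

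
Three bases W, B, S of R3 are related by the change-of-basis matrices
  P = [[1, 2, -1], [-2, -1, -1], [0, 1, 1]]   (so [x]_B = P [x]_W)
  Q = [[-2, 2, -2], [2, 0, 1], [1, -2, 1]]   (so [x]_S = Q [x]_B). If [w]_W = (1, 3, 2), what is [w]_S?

Composing the changes, [w]_S = Q P [w]_W.
Q P = [[-6, -8, -2], [2, 5, -1], [5, 5, 2]]; applying this to (1, 3, 2) gives (-34, 15, 24).

(-34, 15, 24)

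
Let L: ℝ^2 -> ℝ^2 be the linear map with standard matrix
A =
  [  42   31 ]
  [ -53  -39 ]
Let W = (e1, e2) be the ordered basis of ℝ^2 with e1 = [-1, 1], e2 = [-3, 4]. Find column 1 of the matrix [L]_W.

[2, 3]

Compute L(e1) = A e1 = [-11, 14] in standard coordinates.
Then write this in W-coordinates: solve for y in y_1 e1 + y_2 e2 = [-11, 14].
This gives y = [2, 3], which is column 1 of [L]_W.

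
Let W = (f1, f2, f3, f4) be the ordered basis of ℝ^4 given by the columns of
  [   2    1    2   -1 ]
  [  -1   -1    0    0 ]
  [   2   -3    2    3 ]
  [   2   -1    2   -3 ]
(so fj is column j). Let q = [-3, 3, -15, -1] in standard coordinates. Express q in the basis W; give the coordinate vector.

[q]_W is the unique c with M c = q, where M has columns f1, ..., f4.
Gaussian elimination on [M | q] yields c = (-4, 1, 1, -2).
Check: -4f1 + f2 + f3 - 2f4 = [-3, 3, -15, -1].

[-4, 1, 1, -2]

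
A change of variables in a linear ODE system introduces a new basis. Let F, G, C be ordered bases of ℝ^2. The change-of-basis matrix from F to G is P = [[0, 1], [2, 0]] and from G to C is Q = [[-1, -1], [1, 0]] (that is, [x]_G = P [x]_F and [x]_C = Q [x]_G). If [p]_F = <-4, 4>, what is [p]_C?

First [p]_G = P [p]_F = <4, -8>.
Then [p]_C = Q [p]_G = <4, 4>.

<4, 4>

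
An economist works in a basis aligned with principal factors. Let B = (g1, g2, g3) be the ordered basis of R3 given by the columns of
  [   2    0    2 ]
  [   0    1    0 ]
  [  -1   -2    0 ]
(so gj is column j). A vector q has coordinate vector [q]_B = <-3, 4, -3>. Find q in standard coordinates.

By definition q = -3g1 + 4g2 - 3g3.
Summing componentwise gives <-12, 4, -5>.

<-12, 4, -5>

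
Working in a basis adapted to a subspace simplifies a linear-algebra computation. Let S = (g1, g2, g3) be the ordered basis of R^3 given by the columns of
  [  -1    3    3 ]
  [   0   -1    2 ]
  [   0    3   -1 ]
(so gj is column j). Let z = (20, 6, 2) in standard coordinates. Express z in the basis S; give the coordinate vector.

(-2, 2, 4)

[z]_S is the unique c with M c = z, where M has columns g1, ..., g3.
Row-reducing the augmented matrix [M | z] gives c = (-2, 2, 4).
Check: -2g1 + 2g2 + 4g3 = (20, 6, 2).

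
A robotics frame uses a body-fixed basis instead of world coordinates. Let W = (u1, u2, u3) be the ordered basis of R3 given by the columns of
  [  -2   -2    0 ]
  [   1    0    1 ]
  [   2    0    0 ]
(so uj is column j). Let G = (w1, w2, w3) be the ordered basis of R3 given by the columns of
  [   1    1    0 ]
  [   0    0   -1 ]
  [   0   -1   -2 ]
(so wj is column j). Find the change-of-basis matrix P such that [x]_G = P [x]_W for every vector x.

[[-2, -2, -2], [0, 0, 2], [-1, 0, -1]]

Take x = uj: its W-coordinates are the j-th standard unit vector, so P e_j — column j of P — equals [uj]_G.
u1 = -2w1 + 0·w2 - w3, giving column 1 = <-2, 0, -1>; repeating for each j gives P = [[-2, -2, -2], [0, 0, 2], [-1, 0, -1]].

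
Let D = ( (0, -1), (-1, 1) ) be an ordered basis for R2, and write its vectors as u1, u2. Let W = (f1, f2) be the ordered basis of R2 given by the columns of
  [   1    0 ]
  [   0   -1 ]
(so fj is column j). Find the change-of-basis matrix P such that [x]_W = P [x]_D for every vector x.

Column j of P is [uj]_W, since P maps D-coordinates to W-coordinates.
Expressing u1 in W: u1 = 0·f1 + f2, so column 1 of P is (0, 1).
Doing the same for each uj gives P = [[0, -1], [1, -1]].

[[0, -1], [1, -1]]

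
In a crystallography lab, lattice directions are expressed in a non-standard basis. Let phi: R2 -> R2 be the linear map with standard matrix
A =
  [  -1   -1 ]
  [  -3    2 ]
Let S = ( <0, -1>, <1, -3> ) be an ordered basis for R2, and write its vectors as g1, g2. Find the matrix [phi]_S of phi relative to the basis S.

[[-1, 3], [1, 2]]

Let P have columns g1, g2. Then [phi]_S = P^(-1) A P.
Here det P = 1, so P^(-1) is integer; computing A P first and then P^(-1)(A P) gives [[-1, 3], [1, 2]].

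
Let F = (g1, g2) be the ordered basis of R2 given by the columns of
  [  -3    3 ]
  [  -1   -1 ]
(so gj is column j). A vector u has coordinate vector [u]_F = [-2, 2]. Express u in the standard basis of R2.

[12, 0]

The coordinates say u = -2g1 + 2g2; adding the scaled basis vectors gives [12, 0].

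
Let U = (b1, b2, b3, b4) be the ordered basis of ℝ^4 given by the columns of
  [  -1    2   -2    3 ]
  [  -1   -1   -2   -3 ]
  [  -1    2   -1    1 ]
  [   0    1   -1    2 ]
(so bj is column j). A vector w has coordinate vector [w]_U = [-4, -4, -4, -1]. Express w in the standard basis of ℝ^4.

[1, 19, -1, -2]

w = M [w]_U, where M has columns b1, ..., b4.
Carrying out the matrix-vector product, w = [1, 19, -1, -2].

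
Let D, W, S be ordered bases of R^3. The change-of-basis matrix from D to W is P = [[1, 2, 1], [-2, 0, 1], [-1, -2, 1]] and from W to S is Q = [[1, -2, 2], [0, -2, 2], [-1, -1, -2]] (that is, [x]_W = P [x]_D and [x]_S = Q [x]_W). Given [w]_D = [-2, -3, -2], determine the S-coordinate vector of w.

First [w]_W = P [w]_D = [-10, 2, 6].
Then [w]_S = Q [w]_W = [-2, 8, -4].

[-2, 8, -4]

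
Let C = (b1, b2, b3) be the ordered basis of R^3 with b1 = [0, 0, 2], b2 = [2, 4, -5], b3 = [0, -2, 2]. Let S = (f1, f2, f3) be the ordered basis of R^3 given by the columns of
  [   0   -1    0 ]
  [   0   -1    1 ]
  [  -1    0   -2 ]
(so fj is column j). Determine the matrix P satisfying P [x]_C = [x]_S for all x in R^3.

[[-2, 1, 2], [0, -2, 0], [0, 2, -2]]

Column j of P is [bj]_S, since P maps C-coordinates to S-coordinates.
Expressing b1 in S: b1 = -2f1 + 0·f2 + 0·f3, so column 1 of P is [-2, 0, 0].
Doing the same for each bj gives P = [[-2, 1, 2], [0, -2, 0], [0, 2, -2]].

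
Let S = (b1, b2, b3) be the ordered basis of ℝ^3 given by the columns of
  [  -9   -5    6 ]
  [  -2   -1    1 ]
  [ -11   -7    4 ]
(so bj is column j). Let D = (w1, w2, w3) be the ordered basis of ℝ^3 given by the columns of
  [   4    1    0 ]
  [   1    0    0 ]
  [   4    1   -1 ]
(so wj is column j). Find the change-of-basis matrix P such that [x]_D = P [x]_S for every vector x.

[[-2, -1, 1], [-1, -1, 2], [2, 2, 2]]

Let M have columns bj and N have columns wj. Then for every x, N [x]_D = x = M [x]_S, so P = N^(-1) M.
Since det N = 1, N^(-1) has integer entries; multiplying gives P = [[-2, -1, 1], [-1, -1, 2], [2, 2, 2]].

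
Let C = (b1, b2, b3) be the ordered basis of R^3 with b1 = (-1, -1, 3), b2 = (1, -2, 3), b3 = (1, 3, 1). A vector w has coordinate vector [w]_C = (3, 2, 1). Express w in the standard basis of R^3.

(0, -4, 16)

The coordinates say w = 3b1 + 2b2 + b3; adding the scaled basis vectors gives (0, -4, 16).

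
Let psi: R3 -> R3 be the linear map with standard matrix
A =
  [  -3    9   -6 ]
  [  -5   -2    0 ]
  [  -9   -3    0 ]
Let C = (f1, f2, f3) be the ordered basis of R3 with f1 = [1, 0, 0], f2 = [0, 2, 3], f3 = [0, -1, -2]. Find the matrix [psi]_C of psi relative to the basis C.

[[-3, 0, 3], [-1, -2, 1], [3, 0, 0]]

The j-th column of [psi]_C is [psi(fj)]_C.
psi(f1) = A f1 = [-3, -5, -9] = -3f1 - f2 + 3f3, so column 1 is [-3, -1, 3].
Repeating for f2, f3 and assembling the columns gives [[-3, 0, 3], [-1, -2, 1], [3, 0, 0]].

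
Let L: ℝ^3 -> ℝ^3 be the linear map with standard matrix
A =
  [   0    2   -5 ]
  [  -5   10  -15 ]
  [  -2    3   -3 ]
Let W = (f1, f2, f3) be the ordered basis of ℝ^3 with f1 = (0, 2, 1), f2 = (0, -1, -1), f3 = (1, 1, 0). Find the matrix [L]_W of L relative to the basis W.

[[3, 2, 2], [0, 2, 1], [-1, 3, 2]]

Let P have columns f1, ..., f3. Then [L]_W = P^(-1) A P.
Here det P = -1, so P^(-1) is integer; computing A P first and then P^(-1)(A P) gives [[3, 2, 2], [0, 2, 1], [-1, 3, 2]].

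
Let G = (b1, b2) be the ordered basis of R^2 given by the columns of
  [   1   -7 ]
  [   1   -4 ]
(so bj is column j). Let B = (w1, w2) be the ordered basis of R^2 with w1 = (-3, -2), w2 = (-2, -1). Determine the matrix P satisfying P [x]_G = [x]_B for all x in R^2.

[[-1, 1], [1, 2]]

Column j of P is [bj]_B, since P maps G-coordinates to B-coordinates.
Expressing b1 in B: b1 = -w1 + w2, so column 1 of P is (-1, 1).
Doing the same for each bj gives P = [[-1, 1], [1, 2]].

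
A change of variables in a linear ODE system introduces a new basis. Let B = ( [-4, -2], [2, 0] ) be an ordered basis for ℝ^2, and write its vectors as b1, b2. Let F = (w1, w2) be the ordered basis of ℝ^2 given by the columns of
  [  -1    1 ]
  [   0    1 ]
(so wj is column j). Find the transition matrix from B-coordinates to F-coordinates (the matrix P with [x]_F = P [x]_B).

Take x = bj: its B-coordinates are the j-th standard unit vector, so P e_j — column j of P — equals [bj]_F.
b1 = 2w1 - 2w2, giving column 1 = [2, -2]; repeating for each j gives P = [[2, -2], [-2, 0]].

[[2, -2], [-2, 0]]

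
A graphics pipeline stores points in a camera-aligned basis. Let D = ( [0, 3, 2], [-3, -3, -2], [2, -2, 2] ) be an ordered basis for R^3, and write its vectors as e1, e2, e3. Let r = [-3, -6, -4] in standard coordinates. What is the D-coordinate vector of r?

We seek scalars with c_1 e1 + ... + c_3 e3 = r; equivalently solve M c = r where the columns of M are e1, ..., e3.
Row-reducing the augmented matrix [M | r] gives c = (-1, 1, 0).
Check: -e1 + e2 + 0·e3 = [-3, -6, -4].

[-1, 1, 0]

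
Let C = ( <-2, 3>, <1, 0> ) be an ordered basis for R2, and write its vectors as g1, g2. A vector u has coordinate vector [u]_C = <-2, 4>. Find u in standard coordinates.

By definition u = -2g1 + 4g2.
Summing componentwise gives <8, -6>.

<8, -6>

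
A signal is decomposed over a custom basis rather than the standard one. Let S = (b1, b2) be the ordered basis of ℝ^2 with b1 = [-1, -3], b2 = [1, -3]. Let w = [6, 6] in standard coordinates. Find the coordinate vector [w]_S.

[-4, 2]

We seek scalars with c_1 b1 + c_2 b2 = w; equivalently solve M c = w where the columns of M are b1, b2.
System: -c_1 + c_2 = 6, -3c_1 - 3c_2 = 6; solving gives c_1 = -4, c_2 = 2.
Check: -4b1 + 2b2 = [6, 6].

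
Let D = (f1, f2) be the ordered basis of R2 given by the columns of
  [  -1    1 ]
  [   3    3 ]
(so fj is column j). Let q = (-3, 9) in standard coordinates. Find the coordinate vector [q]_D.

(3, 0)

[q]_D is the unique c with M c = q, where M has columns f1, f2.
System: -c_1 + c_2 = -3, 3c_1 + 3c_2 = 9; solving gives c_1 = 3, c_2 = 0.
Check: 3f1 + 0·f2 = (-3, 9).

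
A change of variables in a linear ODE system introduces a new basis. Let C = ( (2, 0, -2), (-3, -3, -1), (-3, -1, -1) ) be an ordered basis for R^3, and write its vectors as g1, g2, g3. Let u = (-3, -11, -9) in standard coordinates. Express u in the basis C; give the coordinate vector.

(3, 4, -1)

We seek scalars with c_1 g1 + ... + c_3 g3 = u; equivalently solve M c = u where the columns of M are g1, ..., g3.
Gaussian elimination on [M | u] yields c = (3, 4, -1).
Check: 3g1 + 4g2 - g3 = (-3, -11, -9).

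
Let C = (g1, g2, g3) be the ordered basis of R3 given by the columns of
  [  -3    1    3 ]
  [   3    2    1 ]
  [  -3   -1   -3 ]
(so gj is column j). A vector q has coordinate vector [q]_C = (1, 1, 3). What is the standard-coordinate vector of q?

By definition q = g1 + g2 + 3g3.
Summing componentwise gives (7, 8, -13).

(7, 8, -13)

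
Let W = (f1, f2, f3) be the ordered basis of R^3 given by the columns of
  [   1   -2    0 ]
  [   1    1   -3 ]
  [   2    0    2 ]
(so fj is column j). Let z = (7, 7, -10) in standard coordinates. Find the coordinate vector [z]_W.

(-1, -4, -4)

Write z = c_1 f1 + ... + c_3 f3 and solve for the c_i.
Gaussian elimination on [M | z] yields c = (-1, -4, -4).
Check: -f1 - 4f2 - 4f3 = (7, 7, -10).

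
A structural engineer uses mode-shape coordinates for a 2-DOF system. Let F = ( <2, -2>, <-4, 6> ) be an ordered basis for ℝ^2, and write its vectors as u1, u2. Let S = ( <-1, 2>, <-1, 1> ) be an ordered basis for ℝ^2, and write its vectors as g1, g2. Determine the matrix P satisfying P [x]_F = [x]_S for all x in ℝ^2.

Column j of P is [uj]_S, since P maps F-coordinates to S-coordinates.
Expressing u1 in S: u1 = 0·g1 - 2g2, so column 1 of P is <0, -2>.
Doing the same for each uj gives P = [[0, 2], [-2, 2]].

[[0, 2], [-2, 2]]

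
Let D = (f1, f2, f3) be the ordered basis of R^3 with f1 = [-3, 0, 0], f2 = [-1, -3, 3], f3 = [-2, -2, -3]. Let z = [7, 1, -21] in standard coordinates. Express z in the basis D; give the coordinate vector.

[-4, -3, 4]

[z]_D is the unique c with M c = z, where M has columns f1, ..., f3.
Gaussian elimination on [M | z] yields c = (-4, -3, 4).
Check: -4f1 - 3f2 + 4f3 = [7, 1, -21].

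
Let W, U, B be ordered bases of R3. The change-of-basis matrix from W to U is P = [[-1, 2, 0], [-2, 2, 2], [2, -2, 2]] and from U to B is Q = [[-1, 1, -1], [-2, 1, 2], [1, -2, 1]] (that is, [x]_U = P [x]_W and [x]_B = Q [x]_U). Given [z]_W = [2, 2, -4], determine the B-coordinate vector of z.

[-2, -28, 10]

First [z]_U = P [z]_W = [2, -8, -8].
Then [z]_B = Q [z]_U = [-2, -28, 10].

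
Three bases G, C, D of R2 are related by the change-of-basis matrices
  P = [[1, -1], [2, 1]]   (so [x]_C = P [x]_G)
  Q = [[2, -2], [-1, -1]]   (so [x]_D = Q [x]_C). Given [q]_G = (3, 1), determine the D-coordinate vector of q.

First [q]_C = P [q]_G = (2, 7).
Then [q]_D = Q [q]_C = (-10, -9).

(-10, -9)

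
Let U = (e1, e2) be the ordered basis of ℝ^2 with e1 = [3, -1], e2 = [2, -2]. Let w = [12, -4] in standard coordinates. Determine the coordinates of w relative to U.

[4, 0]

Write w = c_1 e1 + c_2 e2 and solve for the c_i.
System: 3c_1 + 2c_2 = 12, -c_1 - 2c_2 = -4; solving gives c_1 = 4, c_2 = 0.
Check: 4e1 + 0·e2 = [12, -4].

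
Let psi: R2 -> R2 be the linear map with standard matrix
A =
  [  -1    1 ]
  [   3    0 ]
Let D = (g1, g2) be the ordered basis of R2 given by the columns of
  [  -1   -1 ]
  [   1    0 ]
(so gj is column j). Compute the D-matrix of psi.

[[-3, -3], [1, 2]]

The j-th column of [psi]_D is [psi(gj)]_D.
psi(g1) = A g1 = (2, -3) = -3g1 + g2, so column 1 is (-3, 1).
Repeating for g2 and assembling the columns gives [[-3, -3], [1, 2]].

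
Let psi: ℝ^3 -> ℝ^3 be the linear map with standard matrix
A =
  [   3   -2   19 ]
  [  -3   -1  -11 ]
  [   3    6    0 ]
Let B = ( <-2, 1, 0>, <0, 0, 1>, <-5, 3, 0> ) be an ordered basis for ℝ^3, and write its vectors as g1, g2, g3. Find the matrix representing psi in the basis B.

[[-1, -2, 3], [0, 0, 3], [2, -3, 3]]

With P the matrix whose columns are g1, ..., g3, [psi]_B = P^(-1) A P.
Column by column: psi(g1) = A g1 = <-8, 5, 0>; its B-coordinates <-1, 0, 2> give column 1.
Continuing for each basis vector yields [psi]_B = [[-1, -2, 3], [0, 0, 3], [2, -3, 3]].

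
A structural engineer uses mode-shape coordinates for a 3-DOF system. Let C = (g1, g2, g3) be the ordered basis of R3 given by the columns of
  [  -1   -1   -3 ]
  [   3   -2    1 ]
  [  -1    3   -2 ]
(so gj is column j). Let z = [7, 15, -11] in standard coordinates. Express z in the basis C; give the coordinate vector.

[z]_C is the unique c with M c = z, where M has columns g1, ..., g3.
Solving this 3x3 system gives c = (3, -4, -2).
Check: 3g1 - 4g2 - 2g3 = [7, 15, -11].

[3, -4, -2]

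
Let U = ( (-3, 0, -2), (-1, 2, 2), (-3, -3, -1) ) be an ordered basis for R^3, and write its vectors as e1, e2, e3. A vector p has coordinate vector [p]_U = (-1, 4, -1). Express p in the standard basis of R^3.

(2, 11, 11)

By definition p = -e1 + 4e2 - e3.
Summing componentwise gives (2, 11, 11).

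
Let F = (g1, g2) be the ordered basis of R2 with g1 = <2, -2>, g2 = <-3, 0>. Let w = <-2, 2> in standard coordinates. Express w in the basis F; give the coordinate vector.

Write w = c_1 g1 + c_2 g2 and solve for the c_i.
System: 2c_1 - 3c_2 = -2, -2c_1 + 0c_2 = 2; solving gives c_1 = -1, c_2 = 0.
Check: -g1 + 0·g2 = <-2, 2>.

<-1, 0>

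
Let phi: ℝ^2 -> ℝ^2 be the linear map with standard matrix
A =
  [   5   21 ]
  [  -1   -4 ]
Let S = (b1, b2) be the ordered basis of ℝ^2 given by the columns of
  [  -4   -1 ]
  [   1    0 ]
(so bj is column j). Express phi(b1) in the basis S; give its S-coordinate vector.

<0, -1>

Column 1 of [phi]_S is the S-coordinate vector of phi(b1).
In standard coordinates phi(b1) = A b1 = <1, 0>.
Converting to S: <1, 0> = 0·b1 - b2, so the coordinate vector is <0, -1>.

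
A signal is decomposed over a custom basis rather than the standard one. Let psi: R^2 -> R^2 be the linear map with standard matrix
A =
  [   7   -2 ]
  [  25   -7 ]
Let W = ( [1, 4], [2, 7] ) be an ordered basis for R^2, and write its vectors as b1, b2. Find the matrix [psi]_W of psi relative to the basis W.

[[1, 2], [-1, -1]]

The j-th column of [psi]_W is [psi(bj)]_W.
psi(b1) = A b1 = [-1, -3] = b1 - b2, so column 1 is [1, -1].
Repeating for b2 and assembling the columns gives [[1, 2], [-1, -1]].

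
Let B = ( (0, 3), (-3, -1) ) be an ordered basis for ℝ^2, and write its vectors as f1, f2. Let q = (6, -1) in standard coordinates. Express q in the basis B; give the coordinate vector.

(-1, -2)

Write q = c_1 f1 + c_2 f2 and solve for the c_i.
System: 0c_1 - 3c_2 = 6, 3c_1 - c_2 = -1; solving gives c_1 = -1, c_2 = -2.
Check: -f1 - 2f2 = (6, -1).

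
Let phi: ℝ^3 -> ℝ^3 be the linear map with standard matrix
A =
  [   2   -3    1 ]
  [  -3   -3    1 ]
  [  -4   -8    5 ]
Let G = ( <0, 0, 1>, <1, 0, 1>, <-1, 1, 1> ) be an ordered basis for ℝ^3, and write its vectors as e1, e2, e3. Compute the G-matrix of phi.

With P the matrix whose columns are e1, ..., e3, [phi]_G = P^(-1) A P.
Column by column: phi(e1) = A e1 = <1, 1, 5>; its G-coordinates <2, 2, 1> give column 1.
Continuing for each basis vector yields [phi]_G = [[2, 2, 3], [2, 1, -3], [1, -2, 1]].

[[2, 2, 3], [2, 1, -3], [1, -2, 1]]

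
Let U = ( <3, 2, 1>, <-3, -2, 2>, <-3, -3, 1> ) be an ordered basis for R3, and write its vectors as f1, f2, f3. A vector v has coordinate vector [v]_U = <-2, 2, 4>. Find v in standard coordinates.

By definition v = -2f1 + 2f2 + 4f3.
Summing componentwise gives <-24, -20, 6>.

<-24, -20, 6>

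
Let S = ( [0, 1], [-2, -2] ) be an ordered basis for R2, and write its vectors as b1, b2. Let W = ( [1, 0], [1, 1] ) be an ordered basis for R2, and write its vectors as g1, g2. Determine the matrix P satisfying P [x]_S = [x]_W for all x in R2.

Column j of P is [bj]_W, since P maps S-coordinates to W-coordinates.
Expressing b1 in W: b1 = -g1 + g2, so column 1 of P is [-1, 1].
Doing the same for each bj gives P = [[-1, 0], [1, -2]].

[[-1, 0], [1, -2]]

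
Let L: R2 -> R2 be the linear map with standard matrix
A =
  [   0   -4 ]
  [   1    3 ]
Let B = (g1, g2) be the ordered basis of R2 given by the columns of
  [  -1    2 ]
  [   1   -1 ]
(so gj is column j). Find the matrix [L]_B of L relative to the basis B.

The j-th column of [L]_B is [L(gj)]_B.
L(g1) = A g1 = (-4, 2) = 0·g1 - 2g2, so column 1 is (0, -2).
Repeating for g2 and assembling the columns gives [[0, 2], [-2, 3]].

[[0, 2], [-2, 3]]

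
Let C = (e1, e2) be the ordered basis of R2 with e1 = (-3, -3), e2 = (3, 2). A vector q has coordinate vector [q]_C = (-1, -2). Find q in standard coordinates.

(-3, -1)

The coordinates say q = -e1 - 2e2; adding the scaled basis vectors gives (-3, -1).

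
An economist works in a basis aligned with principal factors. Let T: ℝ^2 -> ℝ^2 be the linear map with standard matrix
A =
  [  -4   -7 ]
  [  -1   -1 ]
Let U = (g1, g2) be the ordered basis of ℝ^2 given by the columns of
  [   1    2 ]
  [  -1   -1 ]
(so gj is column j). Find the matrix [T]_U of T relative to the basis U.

[[-3, 3], [3, -2]]

The j-th column of [T]_U is [T(gj)]_U.
T(g1) = A g1 = [3, 0] = -3g1 + 3g2, so column 1 is [-3, 3].
Repeating for g2 and assembling the columns gives [[-3, 3], [3, -2]].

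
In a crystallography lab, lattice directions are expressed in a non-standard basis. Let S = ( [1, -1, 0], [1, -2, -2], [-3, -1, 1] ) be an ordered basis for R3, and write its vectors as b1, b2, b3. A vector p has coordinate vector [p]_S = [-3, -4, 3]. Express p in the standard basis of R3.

The coordinates say p = -3b1 - 4b2 + 3b3; adding the scaled basis vectors gives [-16, 8, 11].

[-16, 8, 11]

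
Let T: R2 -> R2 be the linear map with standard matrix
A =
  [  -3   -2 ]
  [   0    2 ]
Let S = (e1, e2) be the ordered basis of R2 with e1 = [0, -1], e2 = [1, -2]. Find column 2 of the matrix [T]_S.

[2, 1]

Compute T(e2) = A e2 = [1, -4] in standard coordinates.
Then write this in S-coordinates: solve for y in y_1 e1 + y_2 e2 = [1, -4].
This gives y = [2, 1], which is column 2 of [T]_S.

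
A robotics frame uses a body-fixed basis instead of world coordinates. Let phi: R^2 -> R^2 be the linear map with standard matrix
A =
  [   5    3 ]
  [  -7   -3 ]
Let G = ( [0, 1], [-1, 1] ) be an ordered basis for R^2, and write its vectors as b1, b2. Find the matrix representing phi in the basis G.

The j-th column of [phi]_G is [phi(bj)]_G.
phi(b1) = A b1 = [3, -3] = 0·b1 - 3b2, so column 1 is [0, -3].
Repeating for b2 and assembling the columns gives [[0, 2], [-3, 2]].

[[0, 2], [-3, 2]]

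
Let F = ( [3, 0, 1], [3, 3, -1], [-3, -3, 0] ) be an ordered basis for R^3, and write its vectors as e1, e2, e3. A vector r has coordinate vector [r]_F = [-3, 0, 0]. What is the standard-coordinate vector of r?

[-9, 0, -3]

The coordinates say r = -3e1 + 0·e2 + 0·e3; adding the scaled basis vectors gives [-9, 0, -3].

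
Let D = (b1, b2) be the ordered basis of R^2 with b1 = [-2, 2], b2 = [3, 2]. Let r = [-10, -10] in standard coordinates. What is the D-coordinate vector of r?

We seek scalars with c_1 b1 + c_2 b2 = r; equivalently solve M c = r where the columns of M are b1, b2.
System: -2c_1 + 3c_2 = -10, 2c_1 + 2c_2 = -10; solving gives c_1 = -1, c_2 = -4.
Check: -b1 - 4b2 = [-10, -10].

[-1, -4]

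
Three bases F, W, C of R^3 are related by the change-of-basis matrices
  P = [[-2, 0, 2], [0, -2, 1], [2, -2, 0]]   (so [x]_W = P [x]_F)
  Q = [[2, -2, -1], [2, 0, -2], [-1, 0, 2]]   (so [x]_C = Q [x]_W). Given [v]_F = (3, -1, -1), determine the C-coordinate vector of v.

(-26, -32, 24)

Composing the changes, [v]_C = Q P [v]_F.
Q P = [[-6, 6, 2], [-8, 4, 4], [6, -4, -2]]; applying this to (3, -1, -1) gives (-26, -32, 24).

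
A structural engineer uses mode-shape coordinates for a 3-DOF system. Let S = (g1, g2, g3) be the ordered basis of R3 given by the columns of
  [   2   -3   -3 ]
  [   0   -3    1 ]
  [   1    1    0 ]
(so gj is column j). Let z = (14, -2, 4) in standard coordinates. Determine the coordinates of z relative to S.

Write z = c_1 g1 + ... + c_3 g3 and solve for the c_i.
Gaussian elimination on [M | z] yields c = (4, 0, -2).
Check: 4g1 + 0·g2 - 2g3 = (14, -2, 4).

(4, 0, -2)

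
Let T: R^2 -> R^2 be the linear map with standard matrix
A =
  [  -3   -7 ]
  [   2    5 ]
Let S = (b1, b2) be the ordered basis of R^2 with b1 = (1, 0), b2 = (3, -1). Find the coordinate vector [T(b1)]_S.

Compute T(b1) = A b1 = (-3, 2) in standard coordinates.
Then write this in S-coordinates: solve for y in y_1 b1 + y_2 b2 = (-3, 2).
This gives y = (3, -2), which is column 1 of [T]_S.

(3, -2)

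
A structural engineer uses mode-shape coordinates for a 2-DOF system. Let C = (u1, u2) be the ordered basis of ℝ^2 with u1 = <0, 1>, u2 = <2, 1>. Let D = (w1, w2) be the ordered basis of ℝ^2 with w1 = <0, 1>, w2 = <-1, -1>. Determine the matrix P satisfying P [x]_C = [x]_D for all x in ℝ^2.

[[1, -1], [0, -2]]

Take x = uj: its C-coordinates are the j-th standard unit vector, so P e_j — column j of P — equals [uj]_D.
u1 = w1 + 0·w2, giving column 1 = <1, 0>; repeating for each j gives P = [[1, -1], [0, -2]].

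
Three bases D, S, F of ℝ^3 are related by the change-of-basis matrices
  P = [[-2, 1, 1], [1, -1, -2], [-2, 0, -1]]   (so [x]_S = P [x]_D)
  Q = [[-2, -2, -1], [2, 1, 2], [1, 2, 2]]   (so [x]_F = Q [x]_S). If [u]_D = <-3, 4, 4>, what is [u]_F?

Apply P to get S-coordinates <14, -15, 2>, then Q to get F-coordinates.
The result is [u]_F = <0, 17, -12>.

<0, 17, -12>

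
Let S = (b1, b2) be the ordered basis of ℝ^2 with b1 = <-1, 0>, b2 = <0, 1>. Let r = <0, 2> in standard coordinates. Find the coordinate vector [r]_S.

<0, 2>

[r]_S is the unique c with M c = r, where M has columns b1, b2.
System: -c_1 + 0c_2 = 0, 0c_1 + c_2 = 2; solving gives c_1 = 0, c_2 = 2.
Check: 0·b1 + 2b2 = <0, 2>.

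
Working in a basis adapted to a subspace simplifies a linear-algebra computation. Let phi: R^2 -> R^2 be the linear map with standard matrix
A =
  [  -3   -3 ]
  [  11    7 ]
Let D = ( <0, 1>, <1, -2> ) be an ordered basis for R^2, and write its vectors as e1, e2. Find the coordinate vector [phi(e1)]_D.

Compute phi(e1) = A e1 = <-3, 7> in standard coordinates.
Then write this in D-coordinates: solve for y in y_1 e1 + y_2 e2 = <-3, 7>.
This gives y = <1, -3>, which is column 1 of [phi]_D.

<1, -3>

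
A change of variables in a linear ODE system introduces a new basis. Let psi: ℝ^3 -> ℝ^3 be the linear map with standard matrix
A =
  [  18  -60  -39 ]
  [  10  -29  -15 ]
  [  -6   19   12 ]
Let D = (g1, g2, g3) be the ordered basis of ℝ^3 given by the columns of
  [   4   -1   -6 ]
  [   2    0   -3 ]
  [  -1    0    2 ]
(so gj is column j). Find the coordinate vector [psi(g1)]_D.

(0, 3, 1)

Column 1 of [psi]_D is the D-coordinate vector of psi(g1).
In standard coordinates psi(g1) = A g1 = (-9, -3, 2).
Converting to D: (-9, -3, 2) = 0·g1 + 3g2 + g3, so the coordinate vector is (0, 3, 1).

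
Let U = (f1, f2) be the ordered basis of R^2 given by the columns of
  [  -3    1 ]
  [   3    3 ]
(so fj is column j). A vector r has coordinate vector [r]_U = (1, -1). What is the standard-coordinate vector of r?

(-4, 0)

r = M [r]_U, where M has columns f1, f2.
Carrying out the matrix-vector product, r = (-4, 0).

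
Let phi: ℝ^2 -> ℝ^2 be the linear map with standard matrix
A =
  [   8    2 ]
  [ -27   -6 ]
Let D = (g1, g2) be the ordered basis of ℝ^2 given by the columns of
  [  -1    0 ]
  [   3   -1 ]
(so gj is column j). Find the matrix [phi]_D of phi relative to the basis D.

[[2, 2], [-3, 0]]

With P the matrix whose columns are g1, g2, [phi]_D = P^(-1) A P.
Column by column: phi(g1) = A g1 = <-2, 9>; its D-coordinates <2, -3> give column 1.
Continuing for each basis vector yields [phi]_D = [[2, 2], [-3, 0]].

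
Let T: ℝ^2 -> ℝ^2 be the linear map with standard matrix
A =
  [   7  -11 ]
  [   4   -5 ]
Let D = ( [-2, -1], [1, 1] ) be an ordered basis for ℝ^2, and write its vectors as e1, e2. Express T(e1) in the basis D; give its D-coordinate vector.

Column 1 of [T]_D is the D-coordinate vector of T(e1).
In standard coordinates T(e1) = A e1 = [-3, -3].
Converting to D: [-3, -3] = 0·e1 - 3e2, so the coordinate vector is [0, -3].

[0, -3]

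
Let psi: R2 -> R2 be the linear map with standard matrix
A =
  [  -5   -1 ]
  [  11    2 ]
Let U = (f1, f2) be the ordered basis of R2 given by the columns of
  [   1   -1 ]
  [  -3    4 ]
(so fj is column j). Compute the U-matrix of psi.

[[-3, 1], [-1, 0]]

With P the matrix whose columns are f1, f2, [psi]_U = P^(-1) A P.
Column by column: psi(f1) = A f1 = (-2, 5); its U-coordinates (-3, -1) give column 1.
Continuing for each basis vector yields [psi]_U = [[-3, 1], [-1, 0]].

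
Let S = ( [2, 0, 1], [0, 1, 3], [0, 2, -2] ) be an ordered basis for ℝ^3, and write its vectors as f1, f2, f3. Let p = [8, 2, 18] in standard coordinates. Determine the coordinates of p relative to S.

[4, 4, -1]

We seek scalars with c_1 f1 + ... + c_3 f3 = p; equivalently solve M c = p where the columns of M are f1, ..., f3.
Row-reducing the augmented matrix [M | p] gives c = (4, 4, -1).
Check: 4f1 + 4f2 - f3 = [8, 2, 18].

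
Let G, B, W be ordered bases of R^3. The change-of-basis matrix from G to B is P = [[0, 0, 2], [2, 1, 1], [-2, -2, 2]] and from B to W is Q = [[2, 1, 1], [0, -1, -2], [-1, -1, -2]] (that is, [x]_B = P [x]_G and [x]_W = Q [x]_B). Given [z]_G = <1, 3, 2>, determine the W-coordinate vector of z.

<11, 1, -3>

First [z]_B = P [z]_G = <4, 7, -4>.
Then [z]_W = Q [z]_B = <11, 1, -3>.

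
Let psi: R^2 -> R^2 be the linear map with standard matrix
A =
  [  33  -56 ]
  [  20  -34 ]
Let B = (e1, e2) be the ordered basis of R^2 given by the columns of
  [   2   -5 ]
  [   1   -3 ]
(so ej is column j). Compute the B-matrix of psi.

[[0, -1], [-2, -1]]

With P the matrix whose columns are e1, e2, [psi]_B = P^(-1) A P.
Column by column: psi(e1) = A e1 = (10, 6); its B-coordinates (0, -2) give column 1.
Continuing for each basis vector yields [psi]_B = [[0, -1], [-2, -1]].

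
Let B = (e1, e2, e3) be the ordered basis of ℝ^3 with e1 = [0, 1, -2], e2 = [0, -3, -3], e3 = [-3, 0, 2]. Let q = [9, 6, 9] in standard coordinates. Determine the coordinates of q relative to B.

[-3, -3, -3]

We seek scalars with c_1 e1 + ... + c_3 e3 = q; equivalently solve M c = q where the columns of M are e1, ..., e3.
Gaussian elimination on [M | q] yields c = (-3, -3, -3).
Check: -3e1 - 3e2 - 3e3 = [9, 6, 9].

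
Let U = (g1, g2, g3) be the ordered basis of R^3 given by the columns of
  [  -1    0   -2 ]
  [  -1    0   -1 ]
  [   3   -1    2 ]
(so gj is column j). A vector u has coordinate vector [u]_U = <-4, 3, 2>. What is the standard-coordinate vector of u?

By definition u = -4g1 + 3g2 + 2g3.
Summing componentwise gives <0, 2, -11>.

<0, 2, -11>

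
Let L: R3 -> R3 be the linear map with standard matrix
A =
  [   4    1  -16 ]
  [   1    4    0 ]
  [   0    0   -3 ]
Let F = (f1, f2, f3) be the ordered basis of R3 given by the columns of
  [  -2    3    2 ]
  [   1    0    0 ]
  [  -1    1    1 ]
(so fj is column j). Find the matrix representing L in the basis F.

Let P have columns f1, ..., f3. Then [L]_F = P^(-1) A P.
Here det P = -1, so P^(-1) is integer; computing A P first and then P^(-1)(A P) gives [[2, 3, 2], [3, 2, -2], [2, -2, 1]].

[[2, 3, 2], [3, 2, -2], [2, -2, 1]]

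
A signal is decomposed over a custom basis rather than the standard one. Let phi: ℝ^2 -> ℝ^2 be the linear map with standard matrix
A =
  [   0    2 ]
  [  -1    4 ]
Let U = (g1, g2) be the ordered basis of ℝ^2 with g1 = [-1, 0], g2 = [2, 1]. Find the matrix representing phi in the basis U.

Let P have columns g1, g2. Then [phi]_U = P^(-1) A P.
Here det P = -1, so P^(-1) is integer; computing A P first and then P^(-1)(A P) gives [[2, 2], [1, 2]].

[[2, 2], [1, 2]]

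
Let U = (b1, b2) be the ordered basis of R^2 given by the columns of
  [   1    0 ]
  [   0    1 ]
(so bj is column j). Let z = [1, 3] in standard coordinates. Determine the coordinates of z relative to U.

[1, 3]

We seek scalars with c_1 b1 + c_2 b2 = z; equivalently solve M c = z where the columns of M are b1, b2.
System: c_1 + 0c_2 = 1, 0c_1 + c_2 = 3; solving gives c_1 = 1, c_2 = 3.
Check: b1 + 3b2 = [1, 3].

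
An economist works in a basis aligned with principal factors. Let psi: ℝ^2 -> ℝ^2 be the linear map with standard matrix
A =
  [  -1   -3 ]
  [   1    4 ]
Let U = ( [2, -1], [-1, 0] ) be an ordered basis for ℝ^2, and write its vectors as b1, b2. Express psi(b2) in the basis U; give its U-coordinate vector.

Compute psi(b2) = A b2 = [1, -1] in standard coordinates.
Then write this in U-coordinates: solve for y in y_1 b1 + y_2 b2 = [1, -1].
This gives y = [1, 1], which is column 2 of [psi]_U.

[1, 1]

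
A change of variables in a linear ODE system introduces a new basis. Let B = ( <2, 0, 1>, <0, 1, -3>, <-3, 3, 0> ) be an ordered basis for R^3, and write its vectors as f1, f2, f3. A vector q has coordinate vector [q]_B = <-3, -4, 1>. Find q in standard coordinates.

<-9, -1, 9>

q = M [q]_B, where M has columns f1, ..., f3.
Carrying out the matrix-vector product, q = <-9, -1, 9>.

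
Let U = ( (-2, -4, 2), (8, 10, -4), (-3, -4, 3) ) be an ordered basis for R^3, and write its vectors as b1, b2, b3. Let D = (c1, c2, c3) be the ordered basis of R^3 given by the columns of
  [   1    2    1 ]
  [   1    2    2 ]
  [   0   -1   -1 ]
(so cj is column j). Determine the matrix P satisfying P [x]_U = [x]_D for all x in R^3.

Take x = bj: its U-coordinates are the j-th standard unit vector, so P e_j — column j of P — equals [bj]_D.
b1 = 0·c1 + 0·c2 - 2c3, giving column 1 = (0, 0, -2); repeating for each j gives P = [[0, 2, 2], [0, 2, -2], [-2, 2, -1]].

[[0, 2, 2], [0, 2, -2], [-2, 2, -1]]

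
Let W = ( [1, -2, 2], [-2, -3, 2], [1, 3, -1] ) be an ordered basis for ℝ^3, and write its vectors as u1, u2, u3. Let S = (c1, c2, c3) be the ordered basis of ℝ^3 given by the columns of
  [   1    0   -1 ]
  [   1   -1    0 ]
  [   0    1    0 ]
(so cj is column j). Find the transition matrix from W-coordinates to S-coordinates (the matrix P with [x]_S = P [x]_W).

[[0, -1, 2], [2, 2, -1], [-1, 1, 1]]

Let M have columns uj and N have columns cj. Then for every x, N [x]_S = x = M [x]_W, so P = N^(-1) M.
Since det N = -1, N^(-1) has integer entries; multiplying gives P = [[0, -1, 2], [2, 2, -1], [-1, 1, 1]].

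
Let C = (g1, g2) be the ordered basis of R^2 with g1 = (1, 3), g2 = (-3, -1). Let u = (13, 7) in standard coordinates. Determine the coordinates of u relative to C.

(1, -4)

[u]_C is the unique c with M c = u, where M has columns g1, g2.
System: c_1 - 3c_2 = 13, 3c_1 - c_2 = 7; solving gives c_1 = 1, c_2 = -4.
Check: g1 - 4g2 = (13, 7).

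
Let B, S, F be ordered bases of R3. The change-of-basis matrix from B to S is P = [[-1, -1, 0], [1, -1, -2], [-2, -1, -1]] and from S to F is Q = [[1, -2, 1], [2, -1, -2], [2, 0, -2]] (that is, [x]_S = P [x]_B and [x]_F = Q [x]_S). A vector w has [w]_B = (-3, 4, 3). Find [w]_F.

Composing the changes, [w]_F = Q P [w]_B.
Q P = [[-5, 0, 3], [1, 1, 4], [2, 0, 2]]; applying this to (-3, 4, 3) gives (24, 13, 0).

(24, 13, 0)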